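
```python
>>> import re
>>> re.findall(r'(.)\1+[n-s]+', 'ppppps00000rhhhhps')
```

['p', '0', 'h']

After group 1 captures some text, `\1` only succeeds where that same text appears again.
Matches: at [0:6] match 'ppppps', group 1 = 'p'; at [6:12] match '00000r', group 1 = '0'; at [12:18] match 'hhhhps', group 1 = 'h'.
`findall` collects group 1 from each match (3 total).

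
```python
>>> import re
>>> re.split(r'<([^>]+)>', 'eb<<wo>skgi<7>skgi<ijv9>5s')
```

Matches to split on: at [2:7] → '<<wo>'; at [11:14] → '<7>'; at [18:24] → '<ijv9>'.
The group in the pattern means `split` returns the separators' captures alongside the pieces.

['eb', '<wo', 'skgi', '7', 'skgi', 'ijv9', '5s']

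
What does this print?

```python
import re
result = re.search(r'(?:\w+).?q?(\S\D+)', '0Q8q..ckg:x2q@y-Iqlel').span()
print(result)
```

(0, 11)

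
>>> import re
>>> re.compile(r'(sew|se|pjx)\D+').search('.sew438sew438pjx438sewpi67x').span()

`re.search` scans for the first position where the pattern succeeds.
The match spans [1:4] → 'sew'.
Captured: group 1 = 'se'.

(1, 4)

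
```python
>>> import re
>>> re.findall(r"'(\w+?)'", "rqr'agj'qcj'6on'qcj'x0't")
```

['agj', '6on', 'x0']

Walking the string: at [3:8] match "'agj'", group 1 = 'agj'; at [11:16] match "'6on'", group 1 = '6on'; at [19:23] match "'x0'", group 1 = 'x0'.
`findall` collects group 1 from each match (3 total).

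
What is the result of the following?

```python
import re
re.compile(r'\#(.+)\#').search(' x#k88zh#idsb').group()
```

The match spans [2:9] → '#k88zh#'.

'#k88zh#'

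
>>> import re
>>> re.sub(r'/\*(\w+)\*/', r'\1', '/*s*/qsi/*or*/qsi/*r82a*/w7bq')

'sqsiorqsir82aw7bq'

Matches: at [0:5] → '/*s*/'; at [8:14] → '/*or*/'; at [17:25] → '/*r82a*/'.
`\1` in the replacement pulls in group 1's text for each match.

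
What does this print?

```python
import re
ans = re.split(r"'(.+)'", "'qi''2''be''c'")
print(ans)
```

['', "qi''2''be''c", '']

With a capturing group present, the delimiter's captured portion is kept in the result list.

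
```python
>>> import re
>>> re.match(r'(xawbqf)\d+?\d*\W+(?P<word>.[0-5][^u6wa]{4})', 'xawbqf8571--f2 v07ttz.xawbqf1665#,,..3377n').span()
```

This matches the literal 'xa', then the literal 'wb', then the literal 'qf' (captured); then one or more of a digit (lazy); then zero or more of a digit, then one or more of a non-word character; then any character, then a character in [0-5], then exactly 4 of any character except [u6wa] (captured as 'word').
`re.match` only tries the pattern at the start of the string.
The match spans [0:18] → 'xawbqf8571--f2 v07'.
Captured: group 1 = 'xawbqf', group 2 = 'f2 v07'.

(0, 18)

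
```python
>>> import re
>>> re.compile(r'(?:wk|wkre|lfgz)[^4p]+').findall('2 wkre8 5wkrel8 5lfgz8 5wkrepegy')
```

['wkre8 5wkrel8 5lfgz8 5wkre']

Walking the string: at [2:28] → 'wkre8 5wkrel8 5lfgz8 5wkre'.
Since nothing is captured, `findall` lists the 1 matched substring directly.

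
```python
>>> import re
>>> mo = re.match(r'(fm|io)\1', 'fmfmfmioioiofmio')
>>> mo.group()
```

'fmfm'

The backreference `\1` re-matches whatever the first group consumed, character for character.
`match` is anchored at position 0; if the pattern doesn't fit there, it returns None.
The match spans [0:4] → 'fmfm'.
Captured: group 1 = 'fm'.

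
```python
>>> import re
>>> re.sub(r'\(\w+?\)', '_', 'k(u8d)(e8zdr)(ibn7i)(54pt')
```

`sub` substitutes '_' at each match site.

'k___(54pt'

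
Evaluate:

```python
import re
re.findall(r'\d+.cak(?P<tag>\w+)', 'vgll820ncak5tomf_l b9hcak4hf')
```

['5tomf_l', '4hf']

This matches one or more of a digit, then any character, then the literal 'cak'; then one or more of a word character (captured as 'tag').
Walking the string: at [4:18] match '820ncak5tomf_l', group 1 = '5tomf_l'; at [20:28] match '9hcak4hf', group 1 = '4hf'.
One capturing group, so `findall` returns just the captured substring from each match — 2 in all.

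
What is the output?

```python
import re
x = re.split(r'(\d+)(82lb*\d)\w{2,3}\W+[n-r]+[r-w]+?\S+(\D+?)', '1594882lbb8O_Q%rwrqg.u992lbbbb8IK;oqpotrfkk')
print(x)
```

The pattern matches one or more of a digit (captured); then the literal '82l', then zero or more of a literal 'b', then a digit (captured); then 2 to 3 of a word character, then one or more of a non-word character; then one or more of a character in [n-r], then one or more of a character in [r-w] (lazy), then one or more of a non-whitespace character; then one or more of a non-digit (lazy) (captured).
Matches to split on: at [0:43] → '1594882lbb8O_Q%rwrqg.u992lbbbb8IK;oqpotrfkk'.
With a capturing group present, the delimiter's captured portion is kept in the result list.

['', '15948', '82lbb8', 'k', '']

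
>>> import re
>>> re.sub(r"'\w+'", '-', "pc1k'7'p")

'pc1k-p'

Matches: at [4:7] → "'7'".
Each match is replaced by '-'.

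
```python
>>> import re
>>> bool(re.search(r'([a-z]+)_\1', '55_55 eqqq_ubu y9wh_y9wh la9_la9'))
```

False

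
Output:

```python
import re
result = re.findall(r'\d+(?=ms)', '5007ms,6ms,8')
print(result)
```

Lookahead/lookbehind check context without consuming it, so the matched span excludes the asserted characters.
Matches: at [0:4] → '5007'; at [7:8] → '6'.
No capturing groups, so `findall` returns the 2 full match strings.

['5007', '6']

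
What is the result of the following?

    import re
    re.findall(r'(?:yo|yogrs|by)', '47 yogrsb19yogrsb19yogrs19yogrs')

['yo', 'yo', 'yo', 'yo']

Alternation isn't longest-match — the leftmost alternative that fits at this position is chosen.
No capturing groups, so `findall` returns the 4 full match strings.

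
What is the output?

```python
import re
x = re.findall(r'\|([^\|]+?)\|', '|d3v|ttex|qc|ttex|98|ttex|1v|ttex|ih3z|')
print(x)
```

['d3v', 'qc', '98', '1v', 'ih3z']

Matches: at [0:5] match '|d3v|', group 1 = 'd3v'; at [9:13] match '|qc|', group 1 = 'qc'; at [17:21] match '|98|', group 1 = '98'; at [25:29] match '|1v|', group 1 = '1v'; at [33:39] match '|ih3z|', group 1 = 'ih3z'.
Because there's exactly one group, `findall` drops the full match and keeps group 1 from each hit.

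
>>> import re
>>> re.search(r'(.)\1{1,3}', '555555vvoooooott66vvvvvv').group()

`\1` has to match the exact text group 1 already captured.
`re.search` tries every starting position until one works.
The match spans [0:4] → '5555'.
Captured: group 1 = '5'.

'5555'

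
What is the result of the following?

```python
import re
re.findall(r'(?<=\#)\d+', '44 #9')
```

['9']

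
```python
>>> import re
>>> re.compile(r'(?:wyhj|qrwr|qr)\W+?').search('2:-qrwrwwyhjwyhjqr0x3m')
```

None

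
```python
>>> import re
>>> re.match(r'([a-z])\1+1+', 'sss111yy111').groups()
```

('s',)

The match spans [0:6] → 'sss111'.
Captured: group 1 = 's'.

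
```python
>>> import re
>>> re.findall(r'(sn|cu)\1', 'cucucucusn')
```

['cu', 'cu']

A backreference is literal: `\1` must see the identical characters the first group matched.
Because there's exactly one group, `findall` drops the full match and keeps group 1 from each hit.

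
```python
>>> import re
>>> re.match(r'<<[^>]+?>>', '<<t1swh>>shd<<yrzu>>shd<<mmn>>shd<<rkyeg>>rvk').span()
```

(0, 9)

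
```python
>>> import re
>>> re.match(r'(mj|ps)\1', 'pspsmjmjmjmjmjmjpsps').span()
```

With `match`, the pattern is implicitly anchored at the beginning.
The match spans [0:4] → 'psps'.

(0, 4)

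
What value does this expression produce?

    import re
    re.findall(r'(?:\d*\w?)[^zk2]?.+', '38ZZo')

['38ZZo']

This matches zero or more of a digit, then optionally a word character (non-capturing group); then optionally any character except [zk2]; then one or more of any character.
Walking the string: at [0:5] → '38ZZo'.
With no groups in the pattern, `findall` gives back each whole match — 1 here.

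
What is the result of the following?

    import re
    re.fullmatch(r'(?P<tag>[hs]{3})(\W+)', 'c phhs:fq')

None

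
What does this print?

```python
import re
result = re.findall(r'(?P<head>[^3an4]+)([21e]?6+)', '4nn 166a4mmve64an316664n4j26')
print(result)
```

[(' 16', '6'), ('mmve', '6'), ('166', '6'), ('j2', '6')]

The pattern matches one or more of any character except [3an4] (captured as 'head'); then optionally one of [21e], then one or more of a literal '6' (captured).
Matches: at [3:7] match ' 166', groups = (' 16', '6'); at [9:14] match 'mmve6', groups = ('mmve', '6'); at [18:22] match '1666', groups = ('166', '6'); at [25:28] match 'j26', groups = ('j2', '6').
`findall` packs the 2 group values into a tuple for every match.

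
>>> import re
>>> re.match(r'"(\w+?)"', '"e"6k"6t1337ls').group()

'"e"'

`match` is anchored at position 0; if the pattern doesn't fit there, it returns None.
The match spans [0:3] → '"e"'.
Captured: group 1 = 'e'.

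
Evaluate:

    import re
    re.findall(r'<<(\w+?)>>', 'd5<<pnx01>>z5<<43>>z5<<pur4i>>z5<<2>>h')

Scanning left to right: at [2:11] match '<<pnx01>>', group 1 = 'pnx01'; at [13:19] match '<<43>>', group 1 = '43'; at [21:30] match '<<pur4i>>', group 1 = 'pur4i'; at [32:37] match '<<2>>', group 1 = '2'.
Because there's exactly one group, `findall` drops the full match and keeps group 1 from each hit.

['pnx01', '43', 'pur4i', '2']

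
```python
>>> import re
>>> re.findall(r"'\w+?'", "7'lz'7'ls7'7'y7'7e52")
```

["'lz'", "'ls7'", "'y7'"]

Matches: at [1:5] → "'lz'"; at [6:11] → "'ls7'"; at [12:16] → "'y7'".
With no groups in the pattern, `findall` gives back each whole match — 3 here.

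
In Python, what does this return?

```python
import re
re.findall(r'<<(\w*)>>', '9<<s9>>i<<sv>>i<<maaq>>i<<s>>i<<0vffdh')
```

Walking the string: at [1:7] match '<<s9>>', group 1 = 's9'; at [8:14] match '<<sv>>', group 1 = 'sv'; at [15:23] match '<<maaq>>', group 1 = 'maaq'; at [24:29] match '<<s>>', group 1 = 's'.
`findall` collects group 1 from each match (4 total).

['s9', 'sv', 'maaq', 's']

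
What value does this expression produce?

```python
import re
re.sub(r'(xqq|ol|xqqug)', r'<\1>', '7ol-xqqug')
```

'7<ol>-<xqq>ug'

Alternation tries branches left to right and keeps the first one that lets the overall match succeed at that position.
Each match is replaced using the text its own group 1 captured.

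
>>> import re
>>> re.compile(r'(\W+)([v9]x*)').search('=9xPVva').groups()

('=', '9x')

Pattern: one or more of a non-word character (captured); then one of [v9], then zero or more of a literal 'x' (captured).
`search` walks the string left to right and returns the first match it finds.
The match spans [0:3] → '=9x'.
Captured: group 1 = '=', group 2 = '9x'.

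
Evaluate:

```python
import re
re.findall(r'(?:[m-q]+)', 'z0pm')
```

No capturing groups, so `findall` returns the 1 full match string.

['pm']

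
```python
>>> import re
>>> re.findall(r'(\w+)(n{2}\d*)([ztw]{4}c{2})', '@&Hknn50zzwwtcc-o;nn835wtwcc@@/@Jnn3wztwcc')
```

Pattern: one or more of a word character (captured); then exactly 2 of the literal 'n', then zero or more of a digit (captured); then exactly 4 of one of [ztw], then exactly 2 of the literal 'c' (captured).
Matches: at [32:42] match 'Jnn3wztwcc', groups = ('J', 'nn3', 'wztwcc').
3 groups means the one result is a tuple of 3 captured strings — 1 here.

[('J', 'nn3', 'wztwcc')]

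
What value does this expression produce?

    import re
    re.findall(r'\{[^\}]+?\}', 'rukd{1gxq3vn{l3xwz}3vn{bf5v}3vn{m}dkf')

No capturing groups, so `findall` returns the 3 full match strings.

['{1gxq3vn{l3xwz}', '{bf5v}', '{m}']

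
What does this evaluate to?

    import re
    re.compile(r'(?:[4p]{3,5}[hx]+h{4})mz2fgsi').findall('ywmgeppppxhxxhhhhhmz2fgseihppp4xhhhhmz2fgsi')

['ppp4xhhhhmz2fgsi']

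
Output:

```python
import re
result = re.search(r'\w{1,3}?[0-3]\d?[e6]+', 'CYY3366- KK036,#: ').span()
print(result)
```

Pattern: 1 to 3 of a word character (lazy), then a character in [0-3]; then optionally a digit, then one or more of one of [e6].
`re.search` scans for the first position where the pattern succeeds.
The match spans [0:7] → 'CYY3366'.

(0, 7)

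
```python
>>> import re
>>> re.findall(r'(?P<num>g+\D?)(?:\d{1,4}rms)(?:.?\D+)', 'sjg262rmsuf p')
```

['g']

The pattern matches one or more of a literal 'g', then optionally a non-digit (captured as 'num'); then 1 to 4 of a digit, then the literal 'rms' (non-capturing group); then optionally any character, then one or more of a non-digit (non-capturing group).
Walking the string: at [2:13] match 'g262rmsuf p', group 1 = 'g'.
With a single group, `findall` returns only what that group captured — 1 item.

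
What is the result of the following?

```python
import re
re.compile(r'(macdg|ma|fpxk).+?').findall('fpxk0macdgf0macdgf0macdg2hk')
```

`|` is ordered: at each position the engine commits to the first alternative that works.
One capturing group, so `findall` returns just the captured substring from each match — 4 in all.

['fpxk', 'macdg', 'macdg', 'macdg']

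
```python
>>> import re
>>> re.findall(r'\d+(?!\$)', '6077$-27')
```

Because the assertion is negative and zero-width, positions next to the forbidden text are skipped.
Walking the string: at [0:3] → '607'; at [6:8] → '27'.
`findall` yields the raw match text (2 of them) because the pattern has no groups.

['607', '27']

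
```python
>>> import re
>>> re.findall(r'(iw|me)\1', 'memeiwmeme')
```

['me', 'me']

After group 1 captures some text, `\1` only succeeds where that same text appears again.
Walking the string: at [0:4] match 'meme', group 1 = 'me'; at [6:10] match 'meme', group 1 = 'me'.
Because there's exactly one group, `findall` drops the full match and keeps group 1 from each hit.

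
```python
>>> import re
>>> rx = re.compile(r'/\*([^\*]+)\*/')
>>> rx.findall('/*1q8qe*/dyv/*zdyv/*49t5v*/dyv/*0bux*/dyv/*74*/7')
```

Walking the string: at [0:9] match '/*1q8qe*/', group 1 = '1q8qe'; at [18:27] match '/*49t5v*/', group 1 = '49t5v'; at [30:38] match '/*0bux*/', group 1 = '0bux'; at [41:47] match '/*74*/', group 1 = '74'.
With a single group, `findall` returns only what that group captured — 4 items.

['1q8qe', '49t5v', '0bux', '74']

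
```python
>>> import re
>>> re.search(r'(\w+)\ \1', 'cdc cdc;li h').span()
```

`\1` has to match the exact text group 1 already captured.
The match spans [0:7] → 'cdc cdc'.

(0, 7)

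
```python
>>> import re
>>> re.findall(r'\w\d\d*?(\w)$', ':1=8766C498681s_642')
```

['2']

The pattern matches a word character, then a digit, then zero or more of a digit (lazy); then a word character (captured); then anchored at the end.
Scanning left to right: at [15:19] match '_642', group 1 = '2'.
One capturing group, so `findall` returns just the captured substring from the one match — 1 in all.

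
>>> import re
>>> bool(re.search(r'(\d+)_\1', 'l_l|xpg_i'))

`\1` has to match the exact text group 1 already captured.
Here no position works, so the call returns None, and `bool(None)` is False.

False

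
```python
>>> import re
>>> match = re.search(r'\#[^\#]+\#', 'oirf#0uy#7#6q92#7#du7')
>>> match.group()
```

`re.search` scans for the first position where the pattern succeeds.
The match spans [4:9] → '#0uy#'.

'#0uy#'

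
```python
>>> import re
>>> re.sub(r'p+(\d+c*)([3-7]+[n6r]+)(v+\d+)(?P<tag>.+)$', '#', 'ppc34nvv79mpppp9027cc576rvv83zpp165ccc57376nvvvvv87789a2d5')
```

'ppc34nvv79m#'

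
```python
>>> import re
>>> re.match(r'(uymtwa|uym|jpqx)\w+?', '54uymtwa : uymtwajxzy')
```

With `match`, the pattern is implicitly anchored at the beginning.
Here the string doesn't start with a match, so the call returns None.

None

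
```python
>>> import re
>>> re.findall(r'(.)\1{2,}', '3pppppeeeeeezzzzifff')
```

`\1` is not a pattern — it's the concrete string captured by group 1, re-applied verbatim.
`findall` collects group 1 from each match (4 total).

['p', 'e', 'z', 'f']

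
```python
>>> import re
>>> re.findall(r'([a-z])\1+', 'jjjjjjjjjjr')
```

['j']

The backreference `\1` re-matches whatever the first group consumed, character for character.
Matches: at [0:10] match 'jjjjjjjjjj', group 1 = 'j'.
Because there's exactly one group, `findall` drops the full match and keeps group 1 from the one hit.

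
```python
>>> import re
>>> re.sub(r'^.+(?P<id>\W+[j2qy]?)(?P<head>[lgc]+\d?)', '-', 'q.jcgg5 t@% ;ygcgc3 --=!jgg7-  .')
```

'--  .'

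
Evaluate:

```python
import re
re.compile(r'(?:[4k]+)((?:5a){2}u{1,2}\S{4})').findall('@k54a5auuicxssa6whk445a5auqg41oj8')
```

Pattern: one or more of one of [4k] (non-capturing group); then the literal '5a' repeated 2 times, then 1 to 2 of a literal 'u', then exactly 4 of a non-whitespace character (captured).
Matches: at [18:30] match 'k445a5auqg41', group 1 = '5a5auqg41'.
Because there's exactly one group, `findall` drops the full match and keeps group 1 from the one hit.

['5a5auqg41']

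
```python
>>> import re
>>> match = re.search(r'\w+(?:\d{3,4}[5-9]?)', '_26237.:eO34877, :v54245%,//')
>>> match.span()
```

(0, 6)

This matches one or more of a word character; then 3 to 4 of a digit, then optionally a character in [5-9] (non-capturing group).
`re.search` scans for the first position where the pattern succeeds.
The match spans [0:6] → '_26237'.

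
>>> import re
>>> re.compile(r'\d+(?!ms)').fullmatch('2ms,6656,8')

None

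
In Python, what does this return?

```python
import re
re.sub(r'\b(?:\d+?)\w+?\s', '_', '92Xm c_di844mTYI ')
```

'_c_di844mTYI '

Pattern: a word boundary (`\b`, zero-width); then one or more of a digit (lazy) (non-capturing group); then one or more of a word character (lazy), then whitespace.
Matches: at [0:5] → '92Xm '.
`sub` substitutes '_' at each match site.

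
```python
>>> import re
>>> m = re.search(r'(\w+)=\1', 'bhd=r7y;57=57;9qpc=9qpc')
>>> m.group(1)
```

'57'

The match spans [8:13] → '57=57'.
Captured: group 1 = '57'.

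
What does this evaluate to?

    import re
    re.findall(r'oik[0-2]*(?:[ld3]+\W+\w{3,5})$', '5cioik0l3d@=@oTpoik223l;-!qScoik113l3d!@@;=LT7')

['oik113l3d!@@;=LT7']

The pattern matches the literal 'oik', then zero or more of a character in [0-2]; then one or more of one of [ld3], then one or more of a non-word character, then 3 to 5 of a word character (non-capturing group); then anchored at the end.
Matches: at [29:46] → 'oik113l3d!@@;=LT7'.
Since nothing is captured, `findall` lists the 1 matched substring directly.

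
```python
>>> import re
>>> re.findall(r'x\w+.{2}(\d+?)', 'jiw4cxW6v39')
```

Pattern: a literal 'x', then one or more of a word character, then exactly 2 of any character; then one or more of a digit (lazy) (captured).
Walking the string: at [5:11] match 'xW6v39', group 1 = '9'.
`findall` collects group 1 from the one match (1 total).

['9']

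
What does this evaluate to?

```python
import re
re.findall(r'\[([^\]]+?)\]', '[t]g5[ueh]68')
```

Walking the string: at [0:3] match '[t]', group 1 = 't'; at [5:10] match '[ueh]', group 1 = 'ueh'.
Because there's exactly one group, `findall` drops the full match and keeps group 1 from each hit.

['t', 'ueh']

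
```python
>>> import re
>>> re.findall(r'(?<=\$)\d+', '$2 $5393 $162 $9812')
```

['2', '5393', '162', '9812']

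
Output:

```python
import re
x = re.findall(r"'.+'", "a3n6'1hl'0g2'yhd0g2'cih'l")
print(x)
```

["'1hl'0g2'yhd0g2'cih'"]

Scanning left to right: at [4:24] → "'1hl'0g2'yhd0g2'cih'".
With no groups in the pattern, `findall` gives back each whole match — 1 here.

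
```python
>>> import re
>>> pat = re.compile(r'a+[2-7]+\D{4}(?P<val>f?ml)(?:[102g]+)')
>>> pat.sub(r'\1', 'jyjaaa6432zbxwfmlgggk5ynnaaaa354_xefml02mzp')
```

This matches one or more of the literal 'a', then one or more of a character in [2-7], then exactly 4 of a non-digit; then optionally a literal 'f', then the literal 'ml' (captured as 'val'); then one or more of one of [102g] (non-capturing group).
Matches: at [3:20] → 'aaa6432zbxwfmlggg'; at [25:40] → 'aaaa354_xefml02'.
Each match is replaced using the text its own group 1 captured.

'jyjfmlk5ynnmlmzp'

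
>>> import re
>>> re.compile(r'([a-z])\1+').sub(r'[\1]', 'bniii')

'bn[i]'

After group 1 captures some text, `\1` only succeeds where that same text appears again.
Matches: at [2:5] → 'iii'.
`\1` in the replacement pulls in group 1's text for each match.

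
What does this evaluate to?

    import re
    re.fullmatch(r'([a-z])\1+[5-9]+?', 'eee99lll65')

After group 1 captures some text, `\1` only succeeds where that same text appears again.
For `fullmatch`, every character of the input must be accounted for by the pattern.
Here there's no way to consume every character, so the call returns None.

None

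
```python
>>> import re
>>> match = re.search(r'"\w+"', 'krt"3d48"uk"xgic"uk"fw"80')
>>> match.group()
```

`re.search` scans for the first position where the pattern succeeds.
The match spans [3:9] → '"3d48"'.

'"3d48"'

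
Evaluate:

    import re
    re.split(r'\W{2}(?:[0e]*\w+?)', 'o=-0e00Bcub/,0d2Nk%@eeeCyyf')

The string is cut at each match, leaving 4 pieces.

['o', 'cub', '2Nk', 'yyf']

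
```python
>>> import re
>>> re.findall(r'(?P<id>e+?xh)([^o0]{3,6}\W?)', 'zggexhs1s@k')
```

[('exh', 's1s@k')]

Multiple groups make `findall` return tuples — one 2-tuple for the one match.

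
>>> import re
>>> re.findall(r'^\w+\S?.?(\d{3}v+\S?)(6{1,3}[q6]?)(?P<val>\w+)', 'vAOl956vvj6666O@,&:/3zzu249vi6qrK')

[('956vvj', '6666', 'O')]

This matches anchored at the start of the string; then one or more of a word character; then optionally a non-whitespace character, then optionally any character; then exactly 3 of a digit, then one or more of the literal 'v', then optionally a non-whitespace character (captured); then 1 to 3 of the literal '6', then optionally one of [q6] (captured); then one or more of a word character (captured as 'val').
Scanning left to right: at [0:15] match 'vAOl956vvj6666O', groups = ('956vvj', '6666', 'O').
Multiple groups make `findall` return tuples — one 3-tuple for the one match.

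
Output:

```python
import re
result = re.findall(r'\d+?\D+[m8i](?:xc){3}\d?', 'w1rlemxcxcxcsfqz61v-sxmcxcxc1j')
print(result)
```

Pattern: one or more of a digit (lazy), then one or more of a non-digit; then one of [m8i], then the literal 'xc' repeated 3 times, then optionally a digit.
Walking the string: at [1:12] → '1rlemxcxcxc'.
Since nothing is captured, `findall` lists the 1 matched substring directly.

['1rlemxcxcxc']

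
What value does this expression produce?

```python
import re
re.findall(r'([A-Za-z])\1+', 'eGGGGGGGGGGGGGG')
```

['G']

The backreference `\1` re-matches whatever the first group consumed, character for character.
Walking the string: at [1:15] match 'GGGGGGGGGGGGGG', group 1 = 'G'.
With a single group, `findall` returns only what that group captured — 1 item.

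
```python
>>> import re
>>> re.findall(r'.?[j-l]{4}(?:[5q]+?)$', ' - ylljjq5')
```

['ylljjq5']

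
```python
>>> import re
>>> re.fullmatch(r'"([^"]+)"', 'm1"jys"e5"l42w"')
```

`re.fullmatch` requires the pattern to consume the entire string.
Here the string isn't matched end-to-end, so the call returns None.

None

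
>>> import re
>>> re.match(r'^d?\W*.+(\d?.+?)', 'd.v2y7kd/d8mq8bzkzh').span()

The pattern matches anchored at the start of the string; then optionally a literal 'd', then zero or more of a non-word character; then one or more of any character; then optionally a digit, then one or more of any character (lazy) (captured).
`re.match` won't scan ahead — the pattern has to work from the very first character.
The match spans [0:19] → 'd.v2y7kd/d8mq8bzkzh'.
Captured: group 1 = 'h'.

(0, 19)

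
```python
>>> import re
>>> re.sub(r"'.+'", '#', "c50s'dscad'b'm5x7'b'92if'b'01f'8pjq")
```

Each match is replaced by '#'.

'c50s#8pjq'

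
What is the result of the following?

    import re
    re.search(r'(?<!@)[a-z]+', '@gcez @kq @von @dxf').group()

'cez'

The negative lookahead/lookbehind blocks any match where the forbidden context is present.
Unlike `match`, `search` isn't anchored — it looks for the pattern anywhere in the string.
The match spans [2:5] → 'cez'.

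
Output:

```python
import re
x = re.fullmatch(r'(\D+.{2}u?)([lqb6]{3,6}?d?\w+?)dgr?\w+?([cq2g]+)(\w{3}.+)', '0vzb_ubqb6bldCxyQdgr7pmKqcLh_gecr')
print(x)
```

Pattern: one or more of a non-digit, then exactly 2 of any character, then optionally the literal 'u' (captured); then 3 to 6 of one of [lqb6] (lazy), then optionally a literal 'd', then one or more of a word character (lazy) (captured); then the literal 'dg', then optionally the literal 'r', then one or more of a word character (lazy); then one or more of one of [cq2g] (captured); then exactly 3 of a word character, then one or more of any character (captured).
`re.fullmatch` is like wrapping the pattern in `^…$` (in single-line mode).
Here the string isn't matched end-to-end, so the call returns None.

None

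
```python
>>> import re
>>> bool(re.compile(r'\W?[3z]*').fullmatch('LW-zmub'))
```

This matches optionally a non-word character; then zero or more of one of [3z].
`re.fullmatch` requires the pattern to consume the entire string.
Here the string isn't matched end-to-end, so the call returns None, and `bool(None)` is False.

False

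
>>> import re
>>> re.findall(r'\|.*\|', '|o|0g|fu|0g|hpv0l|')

['|o|0g|fu|0g|hpv0l|']

Walking the string: at [0:18] → '|o|0g|fu|0g|hpv0l|'.
With no groups in the pattern, `findall` gives back each whole match — 1 here.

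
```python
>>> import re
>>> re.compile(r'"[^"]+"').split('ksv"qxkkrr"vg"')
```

Matches to split on: at [3:11] → '"qxkkrr"'.
`split` removes every match and returns the 2 fragments in between.

['ksv', 'vg"']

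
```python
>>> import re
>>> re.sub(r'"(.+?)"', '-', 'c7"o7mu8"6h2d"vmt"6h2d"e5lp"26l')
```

'c7-6h2d-6h2d-26l'

With the lazy modifier that quantifier settles for the fewest repetitions that let the rest of the pattern succeed (the atoms after it are unaffected and can still be greedy).
Matches: at [2:9] → '"o7mu8"'; at [13:18] → '"vmt"'; at [22:28] → '"e5lp"'.
Every occurrence is swapped for '-'.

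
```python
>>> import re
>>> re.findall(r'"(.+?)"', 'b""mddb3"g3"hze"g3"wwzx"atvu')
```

['"mddb3', 'hze', 'wwzx']

The `?` after the quantifier makes it lazy — it takes as little as possible before letting the rest of the pattern try.
`findall` collects group 1 from each match (3 total).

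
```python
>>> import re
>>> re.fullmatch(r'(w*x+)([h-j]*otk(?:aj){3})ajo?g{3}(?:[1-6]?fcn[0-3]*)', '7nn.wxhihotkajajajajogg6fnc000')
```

The pattern matches zero or more of a literal 'w', then one or more of the literal 'x' (captured); then zero or more of a character in [h-j], then the literal 'otk', then the literal 'aj' repeated 3 times (captured); then the literal 'aj', then optionally the literal 'o', then exactly 3 of a literal 'g'; then optionally a character in [1-6], then the literal 'fcn', then zero or more of a character in [0-3] (non-capturing group).
`re.fullmatch` requires the pattern to consume the entire string.
Here there's no way to consume every character, so the call returns None.

None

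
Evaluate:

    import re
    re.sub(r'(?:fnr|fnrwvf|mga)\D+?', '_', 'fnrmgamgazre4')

'_ga_re4'

Matches: at [0:4] → 'fnrm'; at [6:10] → 'mgaz'.
Every occurrence is swapped for '_'.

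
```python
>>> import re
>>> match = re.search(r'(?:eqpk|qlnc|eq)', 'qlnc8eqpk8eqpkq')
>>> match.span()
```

(0, 4)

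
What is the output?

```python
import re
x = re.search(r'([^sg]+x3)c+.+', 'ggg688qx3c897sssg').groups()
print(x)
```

('688qx3',)

The match spans [3:17] → '688qx3c897sssg'.
Captured: group 1 = '688qx3'.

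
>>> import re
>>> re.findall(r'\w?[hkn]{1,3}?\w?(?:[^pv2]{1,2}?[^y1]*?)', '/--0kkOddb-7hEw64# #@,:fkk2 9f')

['0kkO', '7hEw', 'fkk']

Pattern: optionally a word character, then 1 to 3 of one of [hkn] (lazy), then optionally a word character; then 1 to 2 of any character except [pv2] (lazy), then zero or more of any character except [y1] (lazy) (non-capturing group).
With the lazy modifier that quantifier settles for the fewest repetitions that let the rest of the pattern succeed (the atoms after it are unaffected and can still be greedy).
Matches: at [3:7] → '0kkO'; at [11:15] → '7hEw'; at [23:26] → 'fkk'.
`findall` yields the raw match text (3 of them) because the pattern has no groups.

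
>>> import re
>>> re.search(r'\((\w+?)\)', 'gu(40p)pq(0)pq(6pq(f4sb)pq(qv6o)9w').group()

'(40p)'

The match spans [2:7] → '(40p)'.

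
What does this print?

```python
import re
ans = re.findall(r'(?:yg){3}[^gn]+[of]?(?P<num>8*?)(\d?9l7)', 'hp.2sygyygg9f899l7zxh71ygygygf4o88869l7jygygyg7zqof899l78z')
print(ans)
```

Pattern: the literal 'yg' repeated 3 times, then one or more of any character except [gn], then optionally one of [of]; then zero or more of a literal '8' (lazy) (captured as 'num'); then optionally a digit, then the literal '9l7' (captured).
Scanning left to right: at [23:39] match 'ygygygf4o88869l7', groups = ('', '9l7'); at [40:56] match 'ygygyg7zqof899l7', groups = ('', '9l7').
2 groups means each result is a tuple of 2 captured strings — 2 here.

[('', '9l7'), ('', '9l7')]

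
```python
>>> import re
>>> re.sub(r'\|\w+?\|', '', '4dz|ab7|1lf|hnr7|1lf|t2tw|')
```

Each match is replaced by ''.

'4dz1lf1lf'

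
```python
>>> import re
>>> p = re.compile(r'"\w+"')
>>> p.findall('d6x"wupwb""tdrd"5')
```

With no groups in the pattern, `findall` gives back each whole match — 2 here.

['"wupwb"', '"tdrd"']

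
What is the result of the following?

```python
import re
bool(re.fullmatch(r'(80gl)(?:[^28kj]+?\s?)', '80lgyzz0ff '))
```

False

This matches the literal '80', then the literal 'gl' (captured); then one or more of any character except [28kj] (lazy), then optionally whitespace (non-capturing group).
`re.fullmatch` is like wrapping the pattern in `^…$` (in single-line mode).
Here the string isn't matched end-to-end, so the call returns None, and `bool(None)` is False.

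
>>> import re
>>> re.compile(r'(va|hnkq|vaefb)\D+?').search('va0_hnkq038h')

None

`re.search` scans for the first position where the pattern succeeds.
Here the pattern never matches, so the call returns None.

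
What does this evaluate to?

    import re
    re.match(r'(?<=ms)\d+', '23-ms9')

None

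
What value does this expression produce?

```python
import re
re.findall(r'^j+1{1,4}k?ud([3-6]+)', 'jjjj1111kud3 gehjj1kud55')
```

['3']

With a single group, `findall` returns only what that group captured — 1 item.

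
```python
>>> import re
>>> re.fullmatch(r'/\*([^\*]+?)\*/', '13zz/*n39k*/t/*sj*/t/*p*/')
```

`re.fullmatch` is like wrapping the pattern in `^…$` (in single-line mode).
Here the string isn't matched end-to-end, so the call returns None.

None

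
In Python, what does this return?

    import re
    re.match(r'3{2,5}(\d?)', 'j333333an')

None

This matches 2 to 5 of a literal '3'; then optionally a digit (captured).
`match` is anchored at position 0; if the pattern doesn't fit there, it returns None.
Here the string doesn't start with a match, so the call returns None.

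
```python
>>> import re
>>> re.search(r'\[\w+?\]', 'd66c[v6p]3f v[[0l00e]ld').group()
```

'[v6p]'

`re.search` tries every starting position until one works.
The match spans [4:9] → '[v6p]'.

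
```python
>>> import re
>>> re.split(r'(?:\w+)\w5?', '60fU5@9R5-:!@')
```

The pattern matches one or more of a word character (non-capturing group); then a word character, then optionally the literal '5'.
Each match becomes a cut point; 3 segments remain.

['', '@', '-:!@']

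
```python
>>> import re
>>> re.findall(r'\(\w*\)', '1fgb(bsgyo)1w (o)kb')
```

['(bsgyo)', '(o)']

Since nothing is captured, `findall` lists the 2 matched substrings directly.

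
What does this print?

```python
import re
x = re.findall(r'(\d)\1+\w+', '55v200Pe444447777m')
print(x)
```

['5']

A backreference is literal: `\1` must see the identical characters the first group matched.
Walking the string: at [0:18] match '55v200Pe444447777m', group 1 = '5'.
Because there's exactly one group, `findall` drops the full match and keeps group 1 from the one hit.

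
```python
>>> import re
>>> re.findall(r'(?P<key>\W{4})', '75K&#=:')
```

Pattern: exactly 4 of a non-word character (captured as 'key').
Scanning left to right: at [3:7] match '&#=:', group 1 = '&#=:'.
`findall` collects group 1 from the one match (1 total).

['&#=:']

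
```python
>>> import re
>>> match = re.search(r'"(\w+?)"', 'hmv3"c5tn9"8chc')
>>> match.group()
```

'"c5tn9"'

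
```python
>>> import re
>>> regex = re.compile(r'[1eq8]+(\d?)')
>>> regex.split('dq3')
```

['d', '3', '']

This matches one or more of one of [1eq8]; then optionally a digit (captured).
Matches to split on: at [1:3] → 'q3'.
With a capturing group present, the delimiter's captured portion is kept in the result list.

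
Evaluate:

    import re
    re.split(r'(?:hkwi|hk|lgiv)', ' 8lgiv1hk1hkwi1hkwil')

`|` is ordered: at each position the engine commits to the first alternative that works.
Matches to split on: at [2:6] → 'lgiv'; at [7:9] → 'hk'; at [10:14] → 'hkwi'; at [15:19] → 'hkwi'.
Each match becomes a cut point; 5 segments remain.

[' 8', '1', '1', '1', 'l']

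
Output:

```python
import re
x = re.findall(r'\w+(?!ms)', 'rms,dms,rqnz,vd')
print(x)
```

The negative lookaround is zero-width — it rules out positions where the adjacent text would match, without consuming anything.
Walking the string: at [0:3] → 'rms'; at [4:7] → 'dms'; at [8:12] → 'rqnz'; at [13:15] → 'vd'.
`findall` yields the raw match text (4 of them) because the pattern has no groups.

['rms', 'dms', 'rqnz', 'vd']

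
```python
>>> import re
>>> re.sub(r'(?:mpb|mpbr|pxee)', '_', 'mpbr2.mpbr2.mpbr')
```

'_r2._r2._r'

Alternation tries branches left to right and keeps the first one that lets the overall match succeed at that position.
Matches: at [0:3] → 'mpb'; at [6:9] → 'mpb'; at [12:15] → 'mpb'.
`sub` substitutes '_' at each match site.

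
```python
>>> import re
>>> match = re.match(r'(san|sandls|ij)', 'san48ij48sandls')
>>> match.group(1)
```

The match spans [0:3] → 'san'.
Captured: group 1 = 'san'.

'san'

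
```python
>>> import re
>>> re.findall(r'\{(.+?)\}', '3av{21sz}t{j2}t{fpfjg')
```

['21sz', 'j2']

A `+?`/`*?`/`{m,n}?` starts at its minimum and grows only as far as needed for what follows to match.
Because there's exactly one group, `findall` drops the full match and keeps group 1 from each hit.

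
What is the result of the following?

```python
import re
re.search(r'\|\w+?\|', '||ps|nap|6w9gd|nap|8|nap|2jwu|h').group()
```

`re.search` scans for the first position where the pattern succeeds.
The match spans [1:5] → '|ps|'.

'|ps|'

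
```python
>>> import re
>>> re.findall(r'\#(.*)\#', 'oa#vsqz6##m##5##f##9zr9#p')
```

['vsqz6##m##5##f##9zr9']

Matches: at [2:24] match '#vsqz6##m##5##f##9zr9#', group 1 = 'vsqz6##m##5##f##9zr9'.
One capturing group, so `findall` returns just the captured substring from the one match — 1 in all.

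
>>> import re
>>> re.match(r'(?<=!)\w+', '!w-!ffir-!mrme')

None

`match` is anchored at position 0; if the pattern doesn't fit there, it returns None.
Here position 0 doesn't satisfy it, so the call returns None.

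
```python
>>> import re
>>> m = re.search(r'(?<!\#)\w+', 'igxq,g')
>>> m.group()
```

'igxq'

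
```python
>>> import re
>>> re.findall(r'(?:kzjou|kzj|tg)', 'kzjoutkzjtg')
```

['kzjou', 'kzj', 'tg']

Branches in `(...|...)` are attempted left-to-right; the first branch that allows the whole pattern to succeed is taken.
Scanning left to right: at [0:5] → 'kzjou'; at [6:9] → 'kzj'; at [9:11] → 'tg'.
`findall` yields the raw match text (3 of them) because the pattern has no groups.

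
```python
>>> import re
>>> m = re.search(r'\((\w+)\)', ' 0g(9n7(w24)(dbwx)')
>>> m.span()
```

(7, 12)

`re.search` tries every starting position until one works.
The match spans [7:12] → '(w24)'.
Captured: group 1 = 'w24'.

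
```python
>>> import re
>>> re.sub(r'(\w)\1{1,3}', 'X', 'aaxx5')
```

`\1` has to match the exact text group 1 already captured.
Matches: at [0:2] → 'aa'; at [2:4] → 'xx'.
Each match is replaced by 'X'.

'XX5'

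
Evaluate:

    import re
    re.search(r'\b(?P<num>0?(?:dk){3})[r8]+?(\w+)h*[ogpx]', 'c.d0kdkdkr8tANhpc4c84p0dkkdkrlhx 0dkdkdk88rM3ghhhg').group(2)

'8rM3ghhh'

This matches a word boundary (`\b`, zero-width); then optionally the literal '0', then the literal 'dk' repeated 3 times (captured as 'num'); then one or more of one of [r8] (lazy); then one or more of a word character (captured); then zero or more of the literal 'h', then one of [ogpx].
A `+?`/`*?`/`{m,n}?` starts at its minimum and grows only as far as needed for what follows to match.
`re.search` scans for the first position where the pattern succeeds.
The match spans [33:50] → '0dkdkdk88rM3ghhhg'.
Captured: group 1 = '0dkdkdk', group 2 = '8rM3ghhh'.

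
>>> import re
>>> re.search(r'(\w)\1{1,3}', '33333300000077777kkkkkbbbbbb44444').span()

(0, 4)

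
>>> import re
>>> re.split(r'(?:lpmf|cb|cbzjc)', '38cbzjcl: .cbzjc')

['38', 'zjcl: .', 'zjc']

`|` is ordered: at each position the engine commits to the first alternative that works.
Matches to split on: at [2:4] → 'cb'; at [11:13] → 'cb'.
Each match becomes a cut point; 3 segments remain.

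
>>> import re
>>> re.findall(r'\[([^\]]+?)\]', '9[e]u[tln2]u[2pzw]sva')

With a single group, `findall` returns only what that group captured — 3 items.

['e', 'tln2', '2pzw']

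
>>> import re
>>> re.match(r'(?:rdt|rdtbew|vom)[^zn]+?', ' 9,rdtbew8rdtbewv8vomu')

`re.match` won't scan ahead — the pattern has to work from the very first character.
Here the string doesn't start with a match, so the call returns None.

None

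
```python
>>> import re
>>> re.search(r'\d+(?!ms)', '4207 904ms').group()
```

'4207'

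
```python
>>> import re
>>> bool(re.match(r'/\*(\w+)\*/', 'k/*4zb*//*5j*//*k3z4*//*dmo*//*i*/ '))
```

`re.match` won't scan ahead — the pattern has to work from the very first character.
Here the pattern fails at index 0, so the call returns None, and `bool(None)` is False.

False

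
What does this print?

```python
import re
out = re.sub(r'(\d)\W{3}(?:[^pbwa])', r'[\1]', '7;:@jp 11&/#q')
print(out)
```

The pattern matches a digit (captured); then exactly 3 of a non-word character; then any character except [pbwa] (non-capturing group).
Matches: at [0:5] → '7;:@j'; at [8:13] → '1&/#q'.
The replacement refers to a captured group, so each match is rewritten using its own captured text.

[7]p 1[1]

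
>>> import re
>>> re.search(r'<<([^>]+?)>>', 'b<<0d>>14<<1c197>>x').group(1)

Unlike `match`, `search` isn't anchored — it looks for the pattern anywhere in the string.
The match spans [1:7] → '<<0d>>'.
Captured: group 1 = '0d'.

'0d'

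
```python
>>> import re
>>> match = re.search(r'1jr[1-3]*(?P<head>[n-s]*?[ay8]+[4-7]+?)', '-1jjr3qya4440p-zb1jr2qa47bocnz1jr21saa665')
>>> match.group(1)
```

'qa4'

The match spans [17:24] → '1jr2qa4'.
Captured: group 1 = 'qa4'.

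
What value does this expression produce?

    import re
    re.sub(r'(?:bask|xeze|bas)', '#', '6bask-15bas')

Branches in `(...|...)` are attempted left-to-right; the first branch that allows the whole pattern to succeed is taken.
Matches: at [1:5] → 'bask'; at [8:11] → 'bas'.
Each match is replaced by '#'.

'6#-15#'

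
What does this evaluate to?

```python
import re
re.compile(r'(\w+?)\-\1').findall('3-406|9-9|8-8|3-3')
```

['9', '8', '3']

After group 1 captures some text, `\1` only succeeds where that same text appears again.
Scanning left to right: at [6:9] match '9-9', group 1 = '9'; at [10:13] match '8-8', group 1 = '8'; at [14:17] match '3-3', group 1 = '3'.
With a single group, `findall` returns only what that group captured — 3 items.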